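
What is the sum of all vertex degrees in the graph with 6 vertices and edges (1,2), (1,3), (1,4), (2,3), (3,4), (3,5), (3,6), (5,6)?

Step 1: Count edges incident to each vertex:
  deg(1) = 3 (neighbors: 2, 3, 4)
  deg(2) = 2 (neighbors: 1, 3)
  deg(3) = 5 (neighbors: 1, 2, 4, 5, 6)
  deg(4) = 2 (neighbors: 1, 3)
  deg(5) = 2 (neighbors: 3, 6)
  deg(6) = 2 (neighbors: 3, 5)

Step 2: Sum all degrees:
  3 + 2 + 5 + 2 + 2 + 2 = 16

Verification: sum of degrees = 2 * |E| = 2 * 8 = 16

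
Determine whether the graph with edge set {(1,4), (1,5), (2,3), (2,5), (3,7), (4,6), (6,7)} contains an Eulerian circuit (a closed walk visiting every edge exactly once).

Step 1: Find the degree of each vertex:
  deg(1) = 2
  deg(2) = 2
  deg(3) = 2
  deg(4) = 2
  deg(5) = 2
  deg(6) = 2
  deg(7) = 2

Step 2: Count vertices with odd degree:
  All vertices have even degree (0 odd-degree vertices)

Step 3: Apply Euler's theorem:
  - Eulerian circuit exists iff graph is connected and all vertices have even degree
  - Eulerian path exists iff graph is connected and has 0 or 2 odd-degree vertices

Graph is connected with 0 odd-degree vertices.
Both Eulerian circuit and Eulerian path exist.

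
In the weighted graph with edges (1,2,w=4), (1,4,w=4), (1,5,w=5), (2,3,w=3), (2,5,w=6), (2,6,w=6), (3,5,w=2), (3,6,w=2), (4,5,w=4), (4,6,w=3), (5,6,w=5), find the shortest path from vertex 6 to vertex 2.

Step 1: Build adjacency list with weights:
  1: 2(w=4), 4(w=4), 5(w=5)
  2: 1(w=4), 3(w=3), 5(w=6), 6(w=6)
  3: 2(w=3), 5(w=2), 6(w=2)
  4: 1(w=4), 5(w=4), 6(w=3)
  5: 1(w=5), 2(w=6), 3(w=2), 4(w=4), 6(w=5)
  6: 2(w=6), 3(w=2), 4(w=3), 5(w=5)

Step 2: Apply Dijkstra's algorithm from vertex 6:
  Visit vertex 6 (distance=0)
    Update dist[2] = 6
    Update dist[3] = 2
    Update dist[4] = 3
    Update dist[5] = 5
  Visit vertex 3 (distance=2)
    Update dist[2] = 5
    Update dist[5] = 4
  Visit vertex 4 (distance=3)
    Update dist[1] = 7
  Visit vertex 5 (distance=4)
  Visit vertex 2 (distance=5)

Step 3: Shortest path: 6 -> 3 -> 2
Total weight: 2 + 3 = 5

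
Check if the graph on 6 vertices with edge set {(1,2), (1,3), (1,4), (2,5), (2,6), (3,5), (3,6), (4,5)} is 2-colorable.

Step 1: Attempt 2-coloring using BFS:
  Start at vertex 1, assign color 0
  Color vertex 2 with color 1 (neighbor of 1)
  Color vertex 3 with color 1 (neighbor of 1)
  Color vertex 4 with color 1 (neighbor of 1)
  Color vertex 5 with color 0 (neighbor of 2)
  Color vertex 6 with color 0 (neighbor of 2)

Step 2: 2-coloring succeeded. No conflicts found.
  Set A (color 0): {1, 5, 6}
  Set B (color 1): {2, 3, 4}

The graph is bipartite with partition {1, 5, 6}, {2, 3, 4}.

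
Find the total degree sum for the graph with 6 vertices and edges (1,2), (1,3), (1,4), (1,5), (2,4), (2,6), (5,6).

Step 1: Count edges incident to each vertex:
  deg(1) = 4 (neighbors: 2, 3, 4, 5)
  deg(2) = 3 (neighbors: 1, 4, 6)
  deg(3) = 1 (neighbors: 1)
  deg(4) = 2 (neighbors: 1, 2)
  deg(5) = 2 (neighbors: 1, 6)
  deg(6) = 2 (neighbors: 2, 5)

Step 2: Sum all degrees:
  4 + 3 + 1 + 2 + 2 + 2 = 14

Verification: sum of degrees = 2 * |E| = 2 * 7 = 14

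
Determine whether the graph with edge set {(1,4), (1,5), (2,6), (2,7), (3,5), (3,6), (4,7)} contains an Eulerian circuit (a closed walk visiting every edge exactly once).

Step 1: Find the degree of each vertex:
  deg(1) = 2
  deg(2) = 2
  deg(3) = 2
  deg(4) = 2
  deg(5) = 2
  deg(6) = 2
  deg(7) = 2

Step 2: Count vertices with odd degree:
  All vertices have even degree (0 odd-degree vertices)

Step 3: Apply Euler's theorem:
  - Eulerian circuit exists iff graph is connected and all vertices have even degree
  - Eulerian path exists iff graph is connected and has 0 or 2 odd-degree vertices

Graph is connected with 0 odd-degree vertices.
Both Eulerian circuit and Eulerian path exist.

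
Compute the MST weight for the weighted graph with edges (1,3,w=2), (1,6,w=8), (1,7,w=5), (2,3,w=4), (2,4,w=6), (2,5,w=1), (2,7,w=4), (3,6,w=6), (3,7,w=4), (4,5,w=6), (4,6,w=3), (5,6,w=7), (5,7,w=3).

Apply Kruskal's algorithm (sort edges by weight, add if no cycle):

Sorted edges by weight:
  (2,5) w=1
  (1,3) w=2
  (4,6) w=3
  (5,7) w=3
  (2,3) w=4
  (2,7) w=4
  (3,7) w=4
  (1,7) w=5
  (2,4) w=6
  (3,6) w=6
  (4,5) w=6
  (5,6) w=7
  (1,6) w=8

Add edge (2,5) w=1 -- no cycle. Running total: 1
Add edge (1,3) w=2 -- no cycle. Running total: 3
Add edge (4,6) w=3 -- no cycle. Running total: 6
Add edge (5,7) w=3 -- no cycle. Running total: 9
Add edge (2,3) w=4 -- no cycle. Running total: 13
Skip edge (2,7) w=4 -- would create cycle
Skip edge (3,7) w=4 -- would create cycle
Skip edge (1,7) w=5 -- would create cycle
Add edge (2,4) w=6 -- no cycle. Running total: 19

MST edges: (2,5,w=1), (1,3,w=2), (4,6,w=3), (5,7,w=3), (2,3,w=4), (2,4,w=6)
Total MST weight: 1 + 2 + 3 + 3 + 4 + 6 = 19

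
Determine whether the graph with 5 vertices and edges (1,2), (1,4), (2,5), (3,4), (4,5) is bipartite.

Step 1: Attempt 2-coloring using BFS:
  Start at vertex 1, assign color 0
  Color vertex 2 with color 1 (neighbor of 1)
  Color vertex 4 with color 1 (neighbor of 1)
  Color vertex 5 with color 0 (neighbor of 2)
  Color vertex 3 with color 0 (neighbor of 4)

Step 2: 2-coloring succeeded. No conflicts found.
  Set A (color 0): {1, 3, 5}
  Set B (color 1): {2, 4}

The graph is bipartite with partition {1, 3, 5}, {2, 4}.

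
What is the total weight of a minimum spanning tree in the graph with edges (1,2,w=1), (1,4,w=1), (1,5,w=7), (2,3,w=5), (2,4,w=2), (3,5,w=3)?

Apply Kruskal's algorithm (sort edges by weight, add if no cycle):

Sorted edges by weight:
  (1,2) w=1
  (1,4) w=1
  (2,4) w=2
  (3,5) w=3
  (2,3) w=5
  (1,5) w=7

Add edge (1,2) w=1 -- no cycle. Running total: 1
Add edge (1,4) w=1 -- no cycle. Running total: 2
Skip edge (2,4) w=2 -- would create cycle
Add edge (3,5) w=3 -- no cycle. Running total: 5
Add edge (2,3) w=5 -- no cycle. Running total: 10

MST edges: (1,2,w=1), (1,4,w=1), (3,5,w=3), (2,3,w=5)
Total MST weight: 1 + 1 + 3 + 5 = 10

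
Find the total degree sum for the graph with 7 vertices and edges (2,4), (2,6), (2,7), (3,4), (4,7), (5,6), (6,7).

Step 1: Count edges incident to each vertex:
  deg(1) = 0 (neighbors: none)
  deg(2) = 3 (neighbors: 4, 6, 7)
  deg(3) = 1 (neighbors: 4)
  deg(4) = 3 (neighbors: 2, 3, 7)
  deg(5) = 1 (neighbors: 6)
  deg(6) = 3 (neighbors: 2, 5, 7)
  deg(7) = 3 (neighbors: 2, 4, 6)

Step 2: Sum all degrees:
  0 + 3 + 1 + 3 + 1 + 3 + 3 = 14

Verification: sum of degrees = 2 * |E| = 2 * 7 = 14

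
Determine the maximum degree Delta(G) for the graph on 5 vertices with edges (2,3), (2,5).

Step 1: Count edges incident to each vertex:
  deg(1) = 0 (neighbors: none)
  deg(2) = 2 (neighbors: 3, 5)
  deg(3) = 1 (neighbors: 2)
  deg(4) = 0 (neighbors: none)
  deg(5) = 1 (neighbors: 2)

Step 2: Find maximum:
  max(0, 2, 1, 0, 1) = 2 (vertex 2)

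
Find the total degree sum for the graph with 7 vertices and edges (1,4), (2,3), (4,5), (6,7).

Step 1: Count edges incident to each vertex:
  deg(1) = 1 (neighbors: 4)
  deg(2) = 1 (neighbors: 3)
  deg(3) = 1 (neighbors: 2)
  deg(4) = 2 (neighbors: 1, 5)
  deg(5) = 1 (neighbors: 4)
  deg(6) = 1 (neighbors: 7)
  deg(7) = 1 (neighbors: 6)

Step 2: Sum all degrees:
  1 + 1 + 1 + 2 + 1 + 1 + 1 = 8

Verification: sum of degrees = 2 * |E| = 2 * 4 = 8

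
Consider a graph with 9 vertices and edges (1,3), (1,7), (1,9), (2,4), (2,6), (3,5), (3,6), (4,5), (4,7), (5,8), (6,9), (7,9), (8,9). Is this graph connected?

Step 1: Build adjacency list from edges:
  1: 3, 7, 9
  2: 4, 6
  3: 1, 5, 6
  4: 2, 5, 7
  5: 3, 4, 8
  6: 2, 3, 9
  7: 1, 4, 9
  8: 5, 9
  9: 1, 6, 7, 8

Step 2: Run BFS/DFS from vertex 1:
  Visited: {1, 3, 7, 9, 5, 6, 4, 8, 2}
  Reached 9 of 9 vertices

Step 3: All 9 vertices reached from vertex 1, so the graph is connected.
Answer: Yes, the graph is connected.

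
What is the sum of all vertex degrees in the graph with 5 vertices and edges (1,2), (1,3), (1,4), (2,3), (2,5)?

Step 1: Count edges incident to each vertex:
  deg(1) = 3 (neighbors: 2, 3, 4)
  deg(2) = 3 (neighbors: 1, 3, 5)
  deg(3) = 2 (neighbors: 1, 2)
  deg(4) = 1 (neighbors: 1)
  deg(5) = 1 (neighbors: 2)

Step 2: Sum all degrees:
  3 + 3 + 2 + 1 + 1 = 10

Verification: sum of degrees = 2 * |E| = 2 * 5 = 10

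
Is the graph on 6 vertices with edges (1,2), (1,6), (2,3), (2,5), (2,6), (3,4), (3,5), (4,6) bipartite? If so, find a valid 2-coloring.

Step 1: Attempt 2-coloring using BFS:
  Start at vertex 1, assign color 0
  Color vertex 2 with color 1 (neighbor of 1)
  Color vertex 6 with color 1 (neighbor of 1)
  Color vertex 3 with color 0 (neighbor of 2)
  Color vertex 5 with color 0 (neighbor of 2)

Step 2: Conflict found! Vertices 2 and 6 are adjacent but have the same color.
This means the graph contains an odd cycle.

The graph is NOT bipartite.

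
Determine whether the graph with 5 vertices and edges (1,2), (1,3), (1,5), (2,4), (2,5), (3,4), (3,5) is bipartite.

Step 1: Attempt 2-coloring using BFS:
  Start at vertex 1, assign color 0
  Color vertex 2 with color 1 (neighbor of 1)
  Color vertex 3 with color 1 (neighbor of 1)
  Color vertex 5 with color 1 (neighbor of 1)
  Color vertex 4 with color 0 (neighbor of 2)

Step 2: Conflict found! Vertices 2 and 5 are adjacent but have the same color.
This means the graph contains an odd cycle.

The graph is NOT bipartite.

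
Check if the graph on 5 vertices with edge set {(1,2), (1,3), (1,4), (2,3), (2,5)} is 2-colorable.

Step 1: Attempt 2-coloring using BFS:
  Start at vertex 1, assign color 0
  Color vertex 2 with color 1 (neighbor of 1)
  Color vertex 3 with color 1 (neighbor of 1)
  Color vertex 4 with color 1 (neighbor of 1)

Step 2: Conflict found! Vertices 2 and 3 are adjacent but have the same color.
This means the graph contains an odd cycle.

The graph is NOT bipartite.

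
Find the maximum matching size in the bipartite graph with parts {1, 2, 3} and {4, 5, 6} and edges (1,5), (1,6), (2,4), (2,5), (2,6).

Step 1: List the neighbors of each left vertex:
  1: 5, 6
  2: 4, 5, 6
  3: (none)

Step 2: Greedily match left vertices, then look for augmenting paths:
  Match 1 -- 5
  Match 2 -- 4
  No augmenting path remains.

Step 3: Verify this is maximum:
  Matching has size 2. The vertex set {1, 2} covers every edge and has size 2; any matching has at most one edge per cover vertex, so 2 is maximum (König's theorem).

Maximum matching: {(1,5), (2,4)}
Size: 2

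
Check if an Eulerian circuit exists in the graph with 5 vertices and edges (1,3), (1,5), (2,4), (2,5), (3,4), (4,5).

Step 1: Find the degree of each vertex:
  deg(1) = 2
  deg(2) = 2
  deg(3) = 2
  deg(4) = 3
  deg(5) = 3

Step 2: Count vertices with odd degree:
  Odd-degree vertices: 4, 5 (2 total)

Step 3: Apply Euler's theorem:
  - Eulerian circuit exists iff graph is connected and all vertices have even degree
  - Eulerian path exists iff graph is connected and has 0 or 2 odd-degree vertices

Graph is connected with exactly 2 odd-degree vertices (4, 5).
Eulerian path exists (starting and ending at the odd-degree vertices), but no Eulerian circuit.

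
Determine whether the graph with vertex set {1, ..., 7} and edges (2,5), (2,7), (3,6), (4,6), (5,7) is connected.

Step 1: Build adjacency list from edges:
  1: (none)
  2: 5, 7
  3: 6
  4: 6
  5: 2, 7
  6: 3, 4
  7: 2, 5

Step 2: Run BFS/DFS from vertex 1:
  Visited: {1}
  Reached 1 of 7 vertices

Step 3: Only 1 of 7 vertices reached. Graph is disconnected.
Connected components: {1}, {2, 5, 7}, {3, 4, 6}
Answer: No, the graph is not connected (3 components).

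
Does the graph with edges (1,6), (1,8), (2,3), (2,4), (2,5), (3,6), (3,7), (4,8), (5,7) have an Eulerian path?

Step 1: Find the degree of each vertex:
  deg(1) = 2
  deg(2) = 3
  deg(3) = 3
  deg(4) = 2
  deg(5) = 2
  deg(6) = 2
  deg(7) = 2
  deg(8) = 2

Step 2: Count vertices with odd degree:
  Odd-degree vertices: 2, 3 (2 total)

Step 3: Apply Euler's theorem:
  - Eulerian circuit exists iff graph is connected and all vertices have even degree
  - Eulerian path exists iff graph is connected and has 0 or 2 odd-degree vertices

Graph is connected with exactly 2 odd-degree vertices (2, 3).
Eulerian path exists (starting and ending at the odd-degree vertices), but no Eulerian circuit.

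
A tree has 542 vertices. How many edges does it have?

A tree on n vertices always has exactly n - 1 edges.
For n = 542: edges = 542 - 1 = 541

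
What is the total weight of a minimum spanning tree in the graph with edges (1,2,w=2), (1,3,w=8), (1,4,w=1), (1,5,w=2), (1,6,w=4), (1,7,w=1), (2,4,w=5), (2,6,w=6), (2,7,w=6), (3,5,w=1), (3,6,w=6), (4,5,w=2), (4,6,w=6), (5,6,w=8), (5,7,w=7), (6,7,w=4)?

Apply Kruskal's algorithm (sort edges by weight, add if no cycle):

Sorted edges by weight:
  (1,7) w=1
  (1,4) w=1
  (3,5) w=1
  (1,5) w=2
  (1,2) w=2
  (4,5) w=2
  (1,6) w=4
  (6,7) w=4
  (2,4) w=5
  (2,7) w=6
  (2,6) w=6
  (3,6) w=6
  (4,6) w=6
  (5,7) w=7
  (1,3) w=8
  (5,6) w=8

Add edge (1,7) w=1 -- no cycle. Running total: 1
Add edge (1,4) w=1 -- no cycle. Running total: 2
Add edge (3,5) w=1 -- no cycle. Running total: 3
Add edge (1,5) w=2 -- no cycle. Running total: 5
Add edge (1,2) w=2 -- no cycle. Running total: 7
Skip edge (4,5) w=2 -- would create cycle
Add edge (1,6) w=4 -- no cycle. Running total: 11

MST edges: (1,7,w=1), (1,4,w=1), (3,5,w=1), (1,5,w=2), (1,2,w=2), (1,6,w=4)
Total MST weight: 1 + 1 + 1 + 2 + 2 + 4 = 11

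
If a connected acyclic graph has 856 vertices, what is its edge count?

A tree on n vertices always has exactly n - 1 edges.
For n = 856: edges = 856 - 1 = 855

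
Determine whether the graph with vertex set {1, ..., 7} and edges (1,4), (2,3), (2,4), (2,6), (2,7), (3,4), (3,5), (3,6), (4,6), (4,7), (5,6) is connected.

Step 1: Build adjacency list from edges:
  1: 4
  2: 3, 4, 6, 7
  3: 2, 4, 5, 6
  4: 1, 2, 3, 6, 7
  5: 3, 6
  6: 2, 3, 4, 5
  7: 2, 4

Step 2: Run BFS/DFS from vertex 1:
  Visited: {1, 4, 2, 3, 6, 7, 5}
  Reached 7 of 7 vertices

Step 3: All 7 vertices reached from vertex 1, so the graph is connected.
Answer: Yes, the graph is connected.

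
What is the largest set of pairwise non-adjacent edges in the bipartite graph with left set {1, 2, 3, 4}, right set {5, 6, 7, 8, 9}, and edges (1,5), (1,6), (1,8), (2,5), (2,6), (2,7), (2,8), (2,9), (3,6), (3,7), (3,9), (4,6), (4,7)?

Step 1: List the neighbors of each left vertex:
  1: 5, 6, 8
  2: 5, 6, 7, 8, 9
  3: 6, 7, 9
  4: 6, 7

Step 2: Greedily match left vertices, then look for augmenting paths:
  Match 1 -- 5
  Match 2 -- 8
  Match 3 -- 7
  Match 4 -- 6
  No augmenting path remains.

Step 3: Verify this is maximum:
  Matching size 4 = min(|L|, |R|) = min(4, 5), which is an upper bound, so this matching is maximum.

Maximum matching: {(1,5), (2,8), (3,7), (4,6)}
Size: 4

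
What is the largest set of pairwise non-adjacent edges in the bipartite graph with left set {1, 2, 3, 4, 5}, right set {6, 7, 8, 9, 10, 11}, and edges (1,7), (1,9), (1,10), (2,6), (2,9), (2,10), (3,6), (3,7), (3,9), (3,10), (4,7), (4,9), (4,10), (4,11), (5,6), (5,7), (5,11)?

Step 1: List the neighbors of each left vertex:
  1: 7, 9, 10
  2: 6, 9, 10
  3: 6, 7, 9, 10
  4: 7, 9, 10, 11
  5: 6, 7, 11

Step 2: Greedily match left vertices, then look for augmenting paths:
  Match 1 -- 7
  Match 2 -- 6
  Match 3 -- 9
  Match 4 -- 10
  Match 5 -- 11
  No augmenting path remains.

Step 3: Verify this is maximum:
  Matching size 5 = min(|L|, |R|) = min(5, 6), which is an upper bound, so this matching is maximum.

Maximum matching: {(1,7), (2,6), (3,9), (4,10), (5,11)}
Size: 5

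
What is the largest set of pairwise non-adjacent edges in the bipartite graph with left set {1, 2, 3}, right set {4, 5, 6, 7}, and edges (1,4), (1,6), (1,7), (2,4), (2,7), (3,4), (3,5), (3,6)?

Step 1: List the neighbors of each left vertex:
  1: 4, 6, 7
  2: 4, 7
  3: 4, 5, 6

Step 2: Greedily match left vertices, then look for augmenting paths:
  Match 1 -- 4
  Match 2 -- 7
  Match 3 -- 5
  No augmenting path remains.

Step 3: Verify this is maximum:
  Matching size 3 = min(|L|, |R|) = min(3, 4), which is an upper bound, so this matching is maximum.

Maximum matching: {(1,4), (2,7), (3,5)}
Size: 3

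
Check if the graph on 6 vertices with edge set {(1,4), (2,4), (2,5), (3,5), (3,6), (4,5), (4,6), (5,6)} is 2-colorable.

Step 1: Attempt 2-coloring using BFS:
  Start at vertex 1, assign color 0
  Color vertex 4 with color 1 (neighbor of 1)
  Color vertex 2 with color 0 (neighbor of 4)
  Color vertex 5 with color 0 (neighbor of 4)
  Color vertex 6 with color 0 (neighbor of 4)

Step 2: Conflict found! Vertices 2 and 5 are adjacent but have the same color.
This means the graph contains an odd cycle.

The graph is NOT bipartite.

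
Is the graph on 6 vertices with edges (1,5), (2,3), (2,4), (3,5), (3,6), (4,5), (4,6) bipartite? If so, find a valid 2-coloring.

Step 1: Attempt 2-coloring using BFS:
  Start at vertex 1, assign color 0
  Color vertex 5 with color 1 (neighbor of 1)
  Color vertex 3 with color 0 (neighbor of 5)
  Color vertex 4 with color 0 (neighbor of 5)
  Color vertex 2 with color 1 (neighbor of 3)
  Color vertex 6 with color 1 (neighbor of 3)

Step 2: 2-coloring succeeded. No conflicts found.
  Set A (color 0): {1, 3, 4}
  Set B (color 1): {2, 5, 6}

The graph is bipartite with partition {1, 3, 4}, {2, 5, 6}.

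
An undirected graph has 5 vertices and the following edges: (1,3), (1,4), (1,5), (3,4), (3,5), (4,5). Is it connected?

Step 1: Build adjacency list from edges:
  1: 3, 4, 5
  2: (none)
  3: 1, 4, 5
  4: 1, 3, 5
  5: 1, 3, 4

Step 2: Run BFS/DFS from vertex 1:
  Visited: {1, 3, 4, 5}
  Reached 4 of 5 vertices

Step 3: Only 4 of 5 vertices reached. Graph is disconnected.
Connected components: {1, 3, 4, 5}, {2}
Answer: No, the graph is not connected (2 components).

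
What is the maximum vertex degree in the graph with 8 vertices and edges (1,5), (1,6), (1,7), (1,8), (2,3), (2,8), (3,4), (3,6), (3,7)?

Step 1: Count edges incident to each vertex:
  deg(1) = 4 (neighbors: 5, 6, 7, 8)
  deg(2) = 2 (neighbors: 3, 8)
  deg(3) = 4 (neighbors: 2, 4, 6, 7)
  deg(4) = 1 (neighbors: 3)
  deg(5) = 1 (neighbors: 1)
  deg(6) = 2 (neighbors: 1, 3)
  deg(7) = 2 (neighbors: 1, 3)
  deg(8) = 2 (neighbors: 1, 2)

Step 2: Find maximum:
  max(4, 2, 4, 1, 1, 2, 2, 2) = 4 (vertex 1)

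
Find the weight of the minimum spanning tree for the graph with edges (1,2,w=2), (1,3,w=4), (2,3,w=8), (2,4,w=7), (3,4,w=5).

Apply Kruskal's algorithm (sort edges by weight, add if no cycle):

Sorted edges by weight:
  (1,2) w=2
  (1,3) w=4
  (3,4) w=5
  (2,4) w=7
  (2,3) w=8

Add edge (1,2) w=2 -- no cycle. Running total: 2
Add edge (1,3) w=4 -- no cycle. Running total: 6
Add edge (3,4) w=5 -- no cycle. Running total: 11

MST edges: (1,2,w=2), (1,3,w=4), (3,4,w=5)
Total MST weight: 2 + 4 + 5 = 11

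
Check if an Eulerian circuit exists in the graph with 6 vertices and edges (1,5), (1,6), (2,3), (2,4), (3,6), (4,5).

Step 1: Find the degree of each vertex:
  deg(1) = 2
  deg(2) = 2
  deg(3) = 2
  deg(4) = 2
  deg(5) = 2
  deg(6) = 2

Step 2: Count vertices with odd degree:
  All vertices have even degree (0 odd-degree vertices)

Step 3: Apply Euler's theorem:
  - Eulerian circuit exists iff graph is connected and all vertices have even degree
  - Eulerian path exists iff graph is connected and has 0 or 2 odd-degree vertices

Graph is connected with 0 odd-degree vertices.
Both Eulerian circuit and Eulerian path exist.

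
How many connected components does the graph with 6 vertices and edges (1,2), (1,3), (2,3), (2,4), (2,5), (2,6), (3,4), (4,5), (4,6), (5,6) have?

Step 1: Build adjacency list from edges:
  1: 2, 3
  2: 1, 3, 4, 5, 6
  3: 1, 2, 4
  4: 2, 3, 5, 6
  5: 2, 4, 6
  6: 2, 4, 5

Step 2: Run BFS/DFS from vertex 1:
  Visited: {1, 2, 3, 4, 5, 6}
  Reached 6 of 6 vertices

Step 3: All 6 vertices reached from vertex 1, so the graph is connected.
Number of connected components: 1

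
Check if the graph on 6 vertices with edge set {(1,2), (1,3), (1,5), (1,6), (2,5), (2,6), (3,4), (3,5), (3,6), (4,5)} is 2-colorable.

Step 1: Attempt 2-coloring using BFS:
  Start at vertex 1, assign color 0
  Color vertex 2 with color 1 (neighbor of 1)
  Color vertex 3 with color 1 (neighbor of 1)
  Color vertex 5 with color 1 (neighbor of 1)
  Color vertex 6 with color 1 (neighbor of 1)

Step 2: Conflict found! Vertices 2 and 5 are adjacent but have the same color.
This means the graph contains an odd cycle.

The graph is NOT bipartite.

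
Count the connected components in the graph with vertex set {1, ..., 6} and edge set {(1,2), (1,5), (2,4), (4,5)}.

Step 1: Build adjacency list from edges:
  1: 2, 5
  2: 1, 4
  3: (none)
  4: 2, 5
  5: 1, 4
  6: (none)

Step 2: Run BFS/DFS from vertex 1:
  Visited: {1, 2, 5, 4}
  Reached 4 of 6 vertices

Step 3: Only 4 of 6 vertices reached. Graph is disconnected.
Connected components: {1, 2, 4, 5}, {3}, {6}
Number of connected components: 3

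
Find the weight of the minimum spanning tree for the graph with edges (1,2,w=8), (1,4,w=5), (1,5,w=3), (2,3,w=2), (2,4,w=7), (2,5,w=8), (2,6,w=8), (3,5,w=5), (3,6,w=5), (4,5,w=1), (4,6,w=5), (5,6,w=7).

Apply Kruskal's algorithm (sort edges by weight, add if no cycle):

Sorted edges by weight:
  (4,5) w=1
  (2,3) w=2
  (1,5) w=3
  (1,4) w=5
  (3,5) w=5
  (3,6) w=5
  (4,6) w=5
  (2,4) w=7
  (5,6) w=7
  (1,2) w=8
  (2,6) w=8
  (2,5) w=8

Add edge (4,5) w=1 -- no cycle. Running total: 1
Add edge (2,3) w=2 -- no cycle. Running total: 3
Add edge (1,5) w=3 -- no cycle. Running total: 6
Skip edge (1,4) w=5 -- would create cycle
Add edge (3,5) w=5 -- no cycle. Running total: 11
Add edge (3,6) w=5 -- no cycle. Running total: 16

MST edges: (4,5,w=1), (2,3,w=2), (1,5,w=3), (3,5,w=5), (3,6,w=5)
Total MST weight: 1 + 2 + 3 + 5 + 5 = 16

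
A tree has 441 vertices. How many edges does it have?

A tree on n vertices always has exactly n - 1 edges.
For n = 441: edges = 441 - 1 = 440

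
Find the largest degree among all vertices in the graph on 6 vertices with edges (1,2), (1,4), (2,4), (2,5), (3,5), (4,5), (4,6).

Step 1: Count edges incident to each vertex:
  deg(1) = 2 (neighbors: 2, 4)
  deg(2) = 3 (neighbors: 1, 4, 5)
  deg(3) = 1 (neighbors: 5)
  deg(4) = 4 (neighbors: 1, 2, 5, 6)
  deg(5) = 3 (neighbors: 2, 3, 4)
  deg(6) = 1 (neighbors: 4)

Step 2: Find maximum:
  max(2, 3, 1, 4, 3, 1) = 4 (vertex 4)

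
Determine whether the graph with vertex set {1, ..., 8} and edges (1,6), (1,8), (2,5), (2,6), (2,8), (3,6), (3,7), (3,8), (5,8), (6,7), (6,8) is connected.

Step 1: Build adjacency list from edges:
  1: 6, 8
  2: 5, 6, 8
  3: 6, 7, 8
  4: (none)
  5: 2, 8
  6: 1, 2, 3, 7, 8
  7: 3, 6
  8: 1, 2, 3, 5, 6

Step 2: Run BFS/DFS from vertex 1:
  Visited: {1, 6, 8, 2, 3, 7, 5}
  Reached 7 of 8 vertices

Step 3: Only 7 of 8 vertices reached. Graph is disconnected.
Connected components: {1, 2, 3, 5, 6, 7, 8}, {4}
Answer: No, the graph is not connected (2 components).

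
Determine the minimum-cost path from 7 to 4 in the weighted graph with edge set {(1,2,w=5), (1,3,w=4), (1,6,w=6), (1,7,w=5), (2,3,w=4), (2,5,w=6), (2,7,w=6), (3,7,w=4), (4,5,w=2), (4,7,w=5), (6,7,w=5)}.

Step 1: Build adjacency list with weights:
  1: 2(w=5), 3(w=4), 6(w=6), 7(w=5)
  2: 1(w=5), 3(w=4), 5(w=6), 7(w=6)
  3: 1(w=4), 2(w=4), 7(w=4)
  4: 5(w=2), 7(w=5)
  5: 2(w=6), 4(w=2)
  6: 1(w=6), 7(w=5)
  7: 1(w=5), 2(w=6), 3(w=4), 4(w=5), 6(w=5)

Step 2: Apply Dijkstra's algorithm from vertex 7:
  Visit vertex 7 (distance=0)
    Update dist[1] = 5
    Update dist[2] = 6
    Update dist[3] = 4
    Update dist[4] = 5
    Update dist[6] = 5
  Visit vertex 3 (distance=4)
  Visit vertex 1 (distance=5)
  Visit vertex 4 (distance=5)
    Update dist[5] = 7

Step 3: Shortest path: 7 -> 4
Total weight: 5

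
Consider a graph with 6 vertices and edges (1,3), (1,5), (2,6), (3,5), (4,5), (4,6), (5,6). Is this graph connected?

Step 1: Build adjacency list from edges:
  1: 3, 5
  2: 6
  3: 1, 5
  4: 5, 6
  5: 1, 3, 4, 6
  6: 2, 4, 5

Step 2: Run BFS/DFS from vertex 1:
  Visited: {1, 3, 5, 4, 6, 2}
  Reached 6 of 6 vertices

Step 3: All 6 vertices reached from vertex 1, so the graph is connected.
Answer: Yes, the graph is connected.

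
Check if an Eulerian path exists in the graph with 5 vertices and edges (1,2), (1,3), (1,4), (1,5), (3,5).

Step 1: Find the degree of each vertex:
  deg(1) = 4
  deg(2) = 1
  deg(3) = 2
  deg(4) = 1
  deg(5) = 2

Step 2: Count vertices with odd degree:
  Odd-degree vertices: 2, 4 (2 total)

Step 3: Apply Euler's theorem:
  - Eulerian circuit exists iff graph is connected and all vertices have even degree
  - Eulerian path exists iff graph is connected and has 0 or 2 odd-degree vertices

Graph is connected with exactly 2 odd-degree vertices (2, 4).
Eulerian path exists (starting and ending at the odd-degree vertices), but no Eulerian circuit.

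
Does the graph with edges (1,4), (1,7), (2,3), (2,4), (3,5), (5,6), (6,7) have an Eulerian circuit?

Step 1: Find the degree of each vertex:
  deg(1) = 2
  deg(2) = 2
  deg(3) = 2
  deg(4) = 2
  deg(5) = 2
  deg(6) = 2
  deg(7) = 2

Step 2: Count vertices with odd degree:
  All vertices have even degree (0 odd-degree vertices)

Step 3: Apply Euler's theorem:
  - Eulerian circuit exists iff graph is connected and all vertices have even degree
  - Eulerian path exists iff graph is connected and has 0 or 2 odd-degree vertices

Graph is connected with 0 odd-degree vertices.
Both Eulerian circuit and Eulerian path exist.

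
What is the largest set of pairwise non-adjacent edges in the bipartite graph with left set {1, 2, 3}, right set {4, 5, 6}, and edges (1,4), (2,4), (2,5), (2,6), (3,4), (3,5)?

Step 1: List the neighbors of each left vertex:
  1: 4
  2: 4, 5, 6
  3: 4, 5

Step 2: Greedily match left vertices, then look for augmenting paths:
  Match 1 -- 4
  Match 2 -- 6
  Match 3 -- 5
  No augmenting path remains.

Step 3: Verify this is maximum:
  Matching size 3 = min(|L|, |R|) = min(3, 3), which is an upper bound, so this matching is maximum.

Maximum matching: {(1,4), (2,6), (3,5)}
Size: 3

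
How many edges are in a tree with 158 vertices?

A tree on n vertices always has exactly n - 1 edges.
For n = 158: edges = 158 - 1 = 157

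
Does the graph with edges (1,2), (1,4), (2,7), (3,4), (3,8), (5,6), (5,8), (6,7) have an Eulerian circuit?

Step 1: Find the degree of each vertex:
  deg(1) = 2
  deg(2) = 2
  deg(3) = 2
  deg(4) = 2
  deg(5) = 2
  deg(6) = 2
  deg(7) = 2
  deg(8) = 2

Step 2: Count vertices with odd degree:
  All vertices have even degree (0 odd-degree vertices)

Step 3: Apply Euler's theorem:
  - Eulerian circuit exists iff graph is connected and all vertices have even degree
  - Eulerian path exists iff graph is connected and has 0 or 2 odd-degree vertices

Graph is connected with 0 odd-degree vertices.
Both Eulerian circuit and Eulerian path exist.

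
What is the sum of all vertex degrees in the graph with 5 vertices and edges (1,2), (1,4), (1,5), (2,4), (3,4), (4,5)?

Step 1: Count edges incident to each vertex:
  deg(1) = 3 (neighbors: 2, 4, 5)
  deg(2) = 2 (neighbors: 1, 4)
  deg(3) = 1 (neighbors: 4)
  deg(4) = 4 (neighbors: 1, 2, 3, 5)
  deg(5) = 2 (neighbors: 1, 4)

Step 2: Sum all degrees:
  3 + 2 + 1 + 4 + 2 = 12

Verification: sum of degrees = 2 * |E| = 2 * 6 = 12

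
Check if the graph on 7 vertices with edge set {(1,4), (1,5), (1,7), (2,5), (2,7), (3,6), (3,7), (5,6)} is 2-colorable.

Step 1: Attempt 2-coloring using BFS:
  Start at vertex 1, assign color 0
  Color vertex 4 with color 1 (neighbor of 1)
  Color vertex 5 with color 1 (neighbor of 1)
  Color vertex 7 with color 1 (neighbor of 1)
  Color vertex 2 with color 0 (neighbor of 5)
  Color vertex 6 with color 0 (neighbor of 5)
  Color vertex 3 with color 0 (neighbor of 7)

Step 2: Conflict found! Vertices 6 and 3 are adjacent but have the same color.
This means the graph contains an odd cycle.

The graph is NOT bipartite.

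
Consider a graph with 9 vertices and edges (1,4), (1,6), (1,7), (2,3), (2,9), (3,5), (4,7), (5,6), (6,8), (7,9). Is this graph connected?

Step 1: Build adjacency list from edges:
  1: 4, 6, 7
  2: 3, 9
  3: 2, 5
  4: 1, 7
  5: 3, 6
  6: 1, 5, 8
  7: 1, 4, 9
  8: 6
  9: 2, 7

Step 2: Run BFS/DFS from vertex 1:
  Visited: {1, 4, 6, 7, 5, 8, 9, 3, 2}
  Reached 9 of 9 vertices

Step 3: All 9 vertices reached from vertex 1, so the graph is connected.
Answer: Yes, the graph is connected.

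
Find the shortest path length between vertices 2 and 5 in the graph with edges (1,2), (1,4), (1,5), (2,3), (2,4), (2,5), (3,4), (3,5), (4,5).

Step 1: Build adjacency list:
  1: 2, 4, 5
  2: 1, 3, 4, 5
  3: 2, 4, 5
  4: 1, 2, 3, 5
  5: 1, 2, 3, 4

Step 2: BFS from vertex 2 to find shortest path to 5:
  vertex 1 reached at distance 1
  vertex 3 reached at distance 1
  vertex 4 reached at distance 1
  vertex 5 reached at distance 1

Step 3: Shortest path: 2 -> 5
Path length: 1 edge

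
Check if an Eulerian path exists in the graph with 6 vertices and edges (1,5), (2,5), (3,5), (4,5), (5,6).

Step 1: Find the degree of each vertex:
  deg(1) = 1
  deg(2) = 1
  deg(3) = 1
  deg(4) = 1
  deg(5) = 5
  deg(6) = 1

Step 2: Count vertices with odd degree:
  Odd-degree vertices: 1, 2, 3, 4, 5, 6 (6 total)

Step 3: Apply Euler's theorem:
  - Eulerian circuit exists iff graph is connected and all vertices have even degree
  - Eulerian path exists iff graph is connected and has 0 or 2 odd-degree vertices

Graph has 6 odd-degree vertices (need 0 or 2).
Neither Eulerian path nor Eulerian circuit exists.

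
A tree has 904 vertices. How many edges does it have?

A tree on n vertices always has exactly n - 1 edges.
For n = 904: edges = 904 - 1 = 903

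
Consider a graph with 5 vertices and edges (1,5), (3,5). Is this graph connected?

Step 1: Build adjacency list from edges:
  1: 5
  2: (none)
  3: 5
  4: (none)
  5: 1, 3

Step 2: Run BFS/DFS from vertex 1:
  Visited: {1, 5, 3}
  Reached 3 of 5 vertices

Step 3: Only 3 of 5 vertices reached. Graph is disconnected.
Connected components: {1, 3, 5}, {2}, {4}
Answer: No, the graph is not connected (3 components).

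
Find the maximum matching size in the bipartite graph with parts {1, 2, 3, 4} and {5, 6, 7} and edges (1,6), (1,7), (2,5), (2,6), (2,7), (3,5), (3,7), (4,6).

Step 1: List the neighbors of each left vertex:
  1: 6, 7
  2: 5, 6, 7
  3: 5, 7
  4: 6

Step 2: Greedily match left vertices, then look for augmenting paths:
  Match 1 -- 6
  Match 2 -- 5
  Match 3 -- 7
  No augmenting path remains.

Step 3: Verify this is maximum:
  Matching size 3 = min(|L|, |R|) = min(4, 3), which is an upper bound, so this matching is maximum.

Maximum matching: {(1,6), (2,5), (3,7)}
Size: 3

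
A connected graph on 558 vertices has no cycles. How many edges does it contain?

A tree on n vertices always has exactly n - 1 edges.
For n = 558: edges = 558 - 1 = 557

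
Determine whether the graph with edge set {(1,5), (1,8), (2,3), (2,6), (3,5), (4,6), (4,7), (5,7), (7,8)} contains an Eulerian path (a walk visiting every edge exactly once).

Step 1: Find the degree of each vertex:
  deg(1) = 2
  deg(2) = 2
  deg(3) = 2
  deg(4) = 2
  deg(5) = 3
  deg(6) = 2
  deg(7) = 3
  deg(8) = 2

Step 2: Count vertices with odd degree:
  Odd-degree vertices: 5, 7 (2 total)

Step 3: Apply Euler's theorem:
  - Eulerian circuit exists iff graph is connected and all vertices have even degree
  - Eulerian path exists iff graph is connected and has 0 or 2 odd-degree vertices

Graph is connected with exactly 2 odd-degree vertices (5, 7).
Eulerian path exists (starting and ending at the odd-degree vertices), but no Eulerian circuit.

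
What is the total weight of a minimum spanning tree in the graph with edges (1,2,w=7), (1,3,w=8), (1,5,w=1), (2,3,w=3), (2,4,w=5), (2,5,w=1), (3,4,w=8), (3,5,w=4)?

Apply Kruskal's algorithm (sort edges by weight, add if no cycle):

Sorted edges by weight:
  (1,5) w=1
  (2,5) w=1
  (2,3) w=3
  (3,5) w=4
  (2,4) w=5
  (1,2) w=7
  (1,3) w=8
  (3,4) w=8

Add edge (1,5) w=1 -- no cycle. Running total: 1
Add edge (2,5) w=1 -- no cycle. Running total: 2
Add edge (2,3) w=3 -- no cycle. Running total: 5
Skip edge (3,5) w=4 -- would create cycle
Add edge (2,4) w=5 -- no cycle. Running total: 10

MST edges: (1,5,w=1), (2,5,w=1), (2,3,w=3), (2,4,w=5)
Total MST weight: 1 + 1 + 3 + 5 = 10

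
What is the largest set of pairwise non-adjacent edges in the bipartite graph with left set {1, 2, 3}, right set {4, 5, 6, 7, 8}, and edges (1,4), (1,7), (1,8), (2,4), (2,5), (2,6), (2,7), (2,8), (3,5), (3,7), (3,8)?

Step 1: List the neighbors of each left vertex:
  1: 4, 7, 8
  2: 4, 5, 6, 7, 8
  3: 5, 7, 8

Step 2: Greedily match left vertices, then look for augmenting paths:
  Match 1 -- 4
  Match 2 -- 5
  Match 3 -- 7
  No augmenting path remains.

Step 3: Verify this is maximum:
  Matching size 3 = min(|L|, |R|) = min(3, 5), which is an upper bound, so this matching is maximum.

Maximum matching: {(1,4), (2,5), (3,7)}
Size: 3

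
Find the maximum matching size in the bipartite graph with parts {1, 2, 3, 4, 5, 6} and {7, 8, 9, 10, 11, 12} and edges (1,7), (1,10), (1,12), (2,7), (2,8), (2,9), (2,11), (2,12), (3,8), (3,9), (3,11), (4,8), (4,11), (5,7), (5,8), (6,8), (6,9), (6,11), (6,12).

Step 1: List the neighbors of each left vertex:
  1: 7, 10, 12
  2: 7, 8, 9, 11, 12
  3: 8, 9, 11
  4: 8, 11
  5: 7, 8
  6: 8, 9, 11, 12

Step 2: Greedily match left vertices, then look for augmenting paths:
  Match 1 -- 10
  Match 2 -- 8
  Match 3 -- 9
  Match 4 -- 11
  Match 5 -- 7
  Match 6 -- 12
  No augmenting path remains.

Step 3: Verify this is maximum:
  Matching size 6 = min(|L|, |R|) = min(6, 6), which is an upper bound, so this matching is maximum.

Maximum matching: {(1,10), (2,8), (3,9), (4,11), (5,7), (6,12)}
Size: 6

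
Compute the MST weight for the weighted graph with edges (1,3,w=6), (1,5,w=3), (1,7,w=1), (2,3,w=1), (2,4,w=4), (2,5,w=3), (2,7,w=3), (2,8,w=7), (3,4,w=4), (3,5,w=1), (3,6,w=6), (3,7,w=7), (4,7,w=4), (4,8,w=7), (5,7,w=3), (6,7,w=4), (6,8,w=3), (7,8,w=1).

Apply Kruskal's algorithm (sort edges by weight, add if no cycle):

Sorted edges by weight:
  (1,7) w=1
  (2,3) w=1
  (3,5) w=1
  (7,8) w=1
  (1,5) w=3
  (2,5) w=3
  (2,7) w=3
  (5,7) w=3
  (6,8) w=3
  (2,4) w=4
  (3,4) w=4
  (4,7) w=4
  (6,7) w=4
  (1,3) w=6
  (3,6) w=6
  (2,8) w=7
  (3,7) w=7
  (4,8) w=7

Add edge (1,7) w=1 -- no cycle. Running total: 1
Add edge (2,3) w=1 -- no cycle. Running total: 2
Add edge (3,5) w=1 -- no cycle. Running total: 3
Add edge (7,8) w=1 -- no cycle. Running total: 4
Add edge (1,5) w=3 -- no cycle. Running total: 7
Skip edge (2,5) w=3 -- would create cycle
Skip edge (2,7) w=3 -- would create cycle
Skip edge (5,7) w=3 -- would create cycle
Add edge (6,8) w=3 -- no cycle. Running total: 10
Add edge (2,4) w=4 -- no cycle. Running total: 14

MST edges: (1,7,w=1), (2,3,w=1), (3,5,w=1), (7,8,w=1), (1,5,w=3), (6,8,w=3), (2,4,w=4)
Total MST weight: 1 + 1 + 1 + 1 + 3 + 3 + 4 = 14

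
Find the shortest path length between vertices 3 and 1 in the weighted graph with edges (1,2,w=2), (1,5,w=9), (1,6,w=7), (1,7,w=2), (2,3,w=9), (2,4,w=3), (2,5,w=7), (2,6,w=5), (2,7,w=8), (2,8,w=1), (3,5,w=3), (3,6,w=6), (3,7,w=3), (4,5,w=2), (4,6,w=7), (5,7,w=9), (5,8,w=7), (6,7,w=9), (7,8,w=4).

Step 1: Build adjacency list with weights:
  1: 2(w=2), 5(w=9), 6(w=7), 7(w=2)
  2: 1(w=2), 3(w=9), 4(w=3), 5(w=7), 6(w=5), 7(w=8), 8(w=1)
  3: 2(w=9), 5(w=3), 6(w=6), 7(w=3)
  4: 2(w=3), 5(w=2), 6(w=7)
  5: 1(w=9), 2(w=7), 3(w=3), 4(w=2), 7(w=9), 8(w=7)
  6: 1(w=7), 2(w=5), 3(w=6), 4(w=7), 7(w=9)
  7: 1(w=2), 2(w=8), 3(w=3), 5(w=9), 6(w=9), 8(w=4)
  8: 2(w=1), 5(w=7), 7(w=4)

Step 2: Apply Dijkstra's algorithm from vertex 3:
  Visit vertex 3 (distance=0)
    Update dist[2] = 9
    Update dist[5] = 3
    Update dist[6] = 6
    Update dist[7] = 3
  Visit vertex 5 (distance=3)
    Update dist[1] = 12
    Update dist[4] = 5
    Update dist[8] = 10
  Visit vertex 7 (distance=3)
    Update dist[1] = 5
    Update dist[8] = 7
  Visit vertex 1 (distance=5)
    Update dist[2] = 7

Step 3: Shortest path: 3 -> 7 -> 1
Total weight: 3 + 2 = 5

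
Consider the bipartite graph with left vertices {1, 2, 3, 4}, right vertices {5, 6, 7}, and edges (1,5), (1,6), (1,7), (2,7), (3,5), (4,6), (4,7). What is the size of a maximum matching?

Step 1: List the neighbors of each left vertex:
  1: 5, 6, 7
  2: 7
  3: 5
  4: 6, 7

Step 2: Greedily match left vertices, then look for augmenting paths:
  Match 1 -- 5
  Match 2 -- 7
  Match 4 -- 6
  No augmenting path remains.

Step 3: Verify this is maximum:
  Matching size 3 = min(|L|, |R|) = min(4, 3), which is an upper bound, so this matching is maximum.

Maximum matching: {(1,5), (2,7), (4,6)}
Size: 3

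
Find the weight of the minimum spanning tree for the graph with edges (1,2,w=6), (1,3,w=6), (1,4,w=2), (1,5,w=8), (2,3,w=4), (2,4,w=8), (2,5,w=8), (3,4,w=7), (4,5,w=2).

Apply Kruskal's algorithm (sort edges by weight, add if no cycle):

Sorted edges by weight:
  (1,4) w=2
  (4,5) w=2
  (2,3) w=4
  (1,3) w=6
  (1,2) w=6
  (3,4) w=7
  (1,5) w=8
  (2,4) w=8
  (2,5) w=8

Add edge (1,4) w=2 -- no cycle. Running total: 2
Add edge (4,5) w=2 -- no cycle. Running total: 4
Add edge (2,3) w=4 -- no cycle. Running total: 8
Add edge (1,3) w=6 -- no cycle. Running total: 14

MST edges: (1,4,w=2), (4,5,w=2), (2,3,w=4), (1,3,w=6)
Total MST weight: 2 + 2 + 4 + 6 = 14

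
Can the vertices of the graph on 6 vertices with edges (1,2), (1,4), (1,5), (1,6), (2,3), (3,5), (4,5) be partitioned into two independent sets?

Step 1: Attempt 2-coloring using BFS:
  Start at vertex 1, assign color 0
  Color vertex 2 with color 1 (neighbor of 1)
  Color vertex 4 with color 1 (neighbor of 1)
  Color vertex 5 with color 1 (neighbor of 1)
  Color vertex 6 with color 1 (neighbor of 1)
  Color vertex 3 with color 0 (neighbor of 2)

Step 2: Conflict found! Vertices 4 and 5 are adjacent but have the same color.
This means the graph contains an odd cycle.

The graph is NOT bipartite.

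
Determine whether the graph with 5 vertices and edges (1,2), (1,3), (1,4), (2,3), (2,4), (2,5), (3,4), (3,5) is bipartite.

Step 1: Attempt 2-coloring using BFS:
  Start at vertex 1, assign color 0
  Color vertex 2 with color 1 (neighbor of 1)
  Color vertex 3 with color 1 (neighbor of 1)
  Color vertex 4 with color 1 (neighbor of 1)

Step 2: Conflict found! Vertices 2 and 3 are adjacent but have the same color.
This means the graph contains an odd cycle.

The graph is NOT bipartite.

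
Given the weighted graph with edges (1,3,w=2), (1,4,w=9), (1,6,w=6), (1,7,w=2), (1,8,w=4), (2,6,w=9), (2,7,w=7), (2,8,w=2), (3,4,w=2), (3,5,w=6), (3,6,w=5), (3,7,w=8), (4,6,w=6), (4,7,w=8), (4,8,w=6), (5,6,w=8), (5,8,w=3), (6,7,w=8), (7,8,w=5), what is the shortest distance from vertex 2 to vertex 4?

Step 1: Build adjacency list with weights:
  1: 3(w=2), 4(w=9), 6(w=6), 7(w=2), 8(w=4)
  2: 6(w=9), 7(w=7), 8(w=2)
  3: 1(w=2), 4(w=2), 5(w=6), 6(w=5), 7(w=8)
  4: 1(w=9), 3(w=2), 6(w=6), 7(w=8), 8(w=6)
  5: 3(w=6), 6(w=8), 8(w=3)
  6: 1(w=6), 2(w=9), 3(w=5), 4(w=6), 5(w=8), 7(w=8)
  7: 1(w=2), 2(w=7), 3(w=8), 4(w=8), 6(w=8), 8(w=5)
  8: 1(w=4), 2(w=2), 4(w=6), 5(w=3), 7(w=5)

Step 2: Apply Dijkstra's algorithm from vertex 2:
  Visit vertex 2 (distance=0)
    Update dist[6] = 9
    Update dist[7] = 7
    Update dist[8] = 2
  Visit vertex 8 (distance=2)
    Update dist[1] = 6
    Update dist[4] = 8
    Update dist[5] = 5
  Visit vertex 5 (distance=5)
    Update dist[3] = 11
  Visit vertex 1 (distance=6)
    Update dist[3] = 8
  Visit vertex 7 (distance=7)
  Visit vertex 3 (distance=8)
  Visit vertex 4 (distance=8)

Step 3: Shortest path: 2 -> 8 -> 4
Total weight: 2 + 6 = 8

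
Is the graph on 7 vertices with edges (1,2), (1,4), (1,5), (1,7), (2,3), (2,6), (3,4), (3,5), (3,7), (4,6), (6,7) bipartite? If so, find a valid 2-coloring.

Step 1: Attempt 2-coloring using BFS:
  Start at vertex 1, assign color 0
  Color vertex 2 with color 1 (neighbor of 1)
  Color vertex 4 with color 1 (neighbor of 1)
  Color vertex 5 with color 1 (neighbor of 1)
  Color vertex 7 with color 1 (neighbor of 1)
  Color vertex 3 with color 0 (neighbor of 2)
  Color vertex 6 with color 0 (neighbor of 2)

Step 2: 2-coloring succeeded. No conflicts found.
  Set A (color 0): {1, 3, 6}
  Set B (color 1): {2, 4, 5, 7}

The graph is bipartite with partition {1, 3, 6}, {2, 4, 5, 7}.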